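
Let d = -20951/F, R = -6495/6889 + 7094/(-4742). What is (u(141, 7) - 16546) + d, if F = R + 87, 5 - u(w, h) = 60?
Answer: -23271632644194/1381207325 ≈ -16849.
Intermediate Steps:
u(w, h) = -55 (u(w, h) = 5 - 1*60 = 5 - 60 = -55)
R = -39834928/16333819 (R = -6495*1/6889 + 7094*(-1/4742) = -6495/6889 - 3547/2371 = -39834928/16333819 ≈ -2.4388)
F = 1381207325/16333819 (F = -39834928/16333819 + 87 = 1381207325/16333819 ≈ 84.561)
d = -342209841869/1381207325 (d = -20951/1381207325/16333819 = -20951*16333819/1381207325 = -342209841869/1381207325 ≈ -247.76)
(u(141, 7) - 16546) + d = (-55 - 16546) - 342209841869/1381207325 = -16601 - 342209841869/1381207325 = -23271632644194/1381207325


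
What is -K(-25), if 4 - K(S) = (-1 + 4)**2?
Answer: 5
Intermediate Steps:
K(S) = -5 (K(S) = 4 - (-1 + 4)**2 = 4 - 1*3**2 = 4 - 1*9 = 4 - 9 = -5)
-K(-25) = -1*(-5) = 5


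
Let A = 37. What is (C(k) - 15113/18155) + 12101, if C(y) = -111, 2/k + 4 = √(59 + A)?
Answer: 217663337/18155 ≈ 11989.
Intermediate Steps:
k = 2/(-4 + 4*√6) (k = 2/(-4 + √(59 + 37)) = 2/(-4 + √96) = 2/(-4 + 4*√6) ≈ 0.34495)
(C(k) - 15113/18155) + 12101 = (-111 - 15113/18155) + 12101 = -2030318/18155 + 12101 = 217663337/18155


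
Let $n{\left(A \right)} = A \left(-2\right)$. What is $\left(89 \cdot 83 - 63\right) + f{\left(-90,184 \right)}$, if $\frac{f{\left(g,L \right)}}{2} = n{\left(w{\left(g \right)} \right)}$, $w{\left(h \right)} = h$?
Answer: $7684$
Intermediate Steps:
$n{\left(A \right)} = - 2 A$
$f{\left(g,L \right)} = - 4 g$ ($f{\left(g,L \right)} = 2 \left(- 2 g\right) = - 4 g$)
$\left(89 \cdot 83 - 63\right) + f{\left(-90,184 \right)} = \left(89 \cdot 83 - 63\right) - -360 = \left(7387 - 63\right) + 360 = 7324 + 360 = 7684$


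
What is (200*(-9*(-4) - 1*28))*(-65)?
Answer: -104000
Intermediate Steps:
(200*(-9*(-4) - 1*28))*(-65) = (200*(36 - 28))*(-65) = (200*8)*(-65) = 1600*(-65) = -104000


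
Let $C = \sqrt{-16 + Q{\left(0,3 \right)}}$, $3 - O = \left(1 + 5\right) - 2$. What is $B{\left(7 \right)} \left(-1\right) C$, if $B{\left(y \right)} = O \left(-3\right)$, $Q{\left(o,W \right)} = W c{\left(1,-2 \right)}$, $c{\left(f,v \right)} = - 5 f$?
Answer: $- 3 i \sqrt{31} \approx - 16.703 i$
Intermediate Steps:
$O = -1$ ($O = 3 - \left(\left(1 + 5\right) - 2\right) = 3 - \left(6 - 2\right) = 3 - 4 = -1$)
$Q{\left(o,W \right)} = - 5 W$ ($Q{\left(o,W \right)} = W \left(\left(-5\right) 1\right) = W \left(-5\right) = - 5 W$)
$B{\left(y \right)} = 3$ ($B{\left(y \right)} = \left(-1\right) \left(-3\right) = 3$)
$C = i \sqrt{31}$ ($C = \sqrt{-16 - 15} = \sqrt{-31} = i \sqrt{31} \approx 5.5678 i$)
$B{\left(7 \right)} \left(-1\right) C = 3 \left(-1\right) i \sqrt{31} = - 3 i \sqrt{31}$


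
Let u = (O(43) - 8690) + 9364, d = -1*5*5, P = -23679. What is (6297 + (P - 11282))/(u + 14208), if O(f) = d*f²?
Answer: 28664/31343 ≈ 0.91453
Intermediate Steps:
d = -25 (d = -5*5 = -25)
O(f) = -25*f²
u = -45551 (u = (-25*43² - 8690) + 9364 = (-25*1849 - 8690) + 9364 = (-46225 - 8690) + 9364 = -54915 + 9364 = -45551)
(6297 + (P - 11282))/(u + 14208) = (6297 + (-23679 - 11282))/(-45551 + 14208) = (6297 - 34961)/(-31343) = -28664*(-1/31343) = 28664/31343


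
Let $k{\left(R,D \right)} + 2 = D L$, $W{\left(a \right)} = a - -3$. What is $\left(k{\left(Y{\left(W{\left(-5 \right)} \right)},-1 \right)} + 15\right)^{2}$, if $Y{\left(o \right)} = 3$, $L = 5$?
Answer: $64$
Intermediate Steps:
$W{\left(a \right)} = 3 + a$ ($W{\left(a \right)} = a + 3 = 3 + a$)
$k{\left(R,D \right)} = -2 + 5 D$ ($k{\left(R,D \right)} = -2 + D 5 = -2 + 5 D$)
$\left(k{\left(Y{\left(W{\left(-5 \right)} \right)},-1 \right)} + 15\right)^{2} = \left(\left(-2 + 5 \left(-1\right)\right) + 15\right)^{2} = \left(\left(-2 - 5\right) + 15\right)^{2} = \left(-7 + 15\right)^{2} = 8^{2} = 64$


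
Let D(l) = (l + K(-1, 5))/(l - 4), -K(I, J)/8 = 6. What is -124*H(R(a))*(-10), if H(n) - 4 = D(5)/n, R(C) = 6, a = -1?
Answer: -11780/3 ≈ -3926.7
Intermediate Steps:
K(I, J) = -48 (K(I, J) = -8*6 = -48)
D(l) = (-48 + l)/(-4 + l) (D(l) = (l - 48)/(l - 4) = (-48 + l)/(-4 + l))
H(n) = 4 - 43/n (H(n) = 4 + ((-48 + 5)/(-4 + 5))/n = 4 + (-43/1)/n = 4 + (1*(-43))/n = 4 - 43/n)
-124*H(R(a))*(-10) = -124*(4 - 43/6)*(-10) = -124*(-19/6)*(-10) = (1178/3)*(-10) = -11780/3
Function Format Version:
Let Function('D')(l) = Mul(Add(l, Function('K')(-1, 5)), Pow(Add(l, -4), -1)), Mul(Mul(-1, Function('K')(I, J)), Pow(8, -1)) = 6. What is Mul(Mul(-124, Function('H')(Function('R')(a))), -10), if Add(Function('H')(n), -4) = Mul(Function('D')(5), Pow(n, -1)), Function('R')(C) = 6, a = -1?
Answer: Rational(-11780, 3) ≈ -3926.7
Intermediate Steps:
Function('K')(I, J) = -48 (Function('K')(I, J) = Mul(-8, 6) = -48)
Function('D')(l) = Mul(Pow(Add(-4, l), -1), Add(-48, l)) (Function('D')(l) = Mul(Add(l, -48), Pow(Add(l, -4), -1)) = Mul(Add(-48, l), Pow(Add(-4, l), -1)) = Mul(Pow(Add(-4, l), -1), Add(-48, l)))
Function('H')(n) = Add(4, Mul(-43, Pow(n, -1))) (Function('H')(n) = Add(4, Mul(Mul(Pow(Add(-4, 5), -1), Add(-48, 5)), Pow(n, -1))) = Add(4, Mul(Mul(Pow(1, -1), -43), Pow(n, -1))) = Add(4, Mul(Mul(1, -43), Pow(n, -1))) = Add(4, Mul(-43, Pow(n, -1))))
Mul(Mul(-124, Function('H')(Function('R')(a))), -10) = Mul(Mul(-124, Add(4, Mul(-43, Pow(6, -1)))), -10) = Mul(Mul(-124, Add(4, Mul(-43, Rational(1, 6)))), -10) = Mul(Mul(-124, Add(4, Rational(-43, 6))), -10) = Mul(Mul(-124, Rational(-19, 6)), -10) = Mul(Rational(1178, 3), -10) = Rational(-11780, 3)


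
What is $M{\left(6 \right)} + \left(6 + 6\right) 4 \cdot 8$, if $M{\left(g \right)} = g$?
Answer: $390$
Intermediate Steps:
$M{\left(6 \right)} + \left(6 + 6\right) 4 \cdot 8 = 6 + \left(6 + 6\right) 4 \cdot 8 = 6 + 12 \cdot 4 \cdot 8 = 6 + 48 \cdot 8 = 6 + 384 = 390$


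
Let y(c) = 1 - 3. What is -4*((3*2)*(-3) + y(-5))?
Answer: 80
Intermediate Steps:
y(c) = -2
-4*((3*2)*(-3) + y(-5)) = -4*((3*2)*(-3) - 2) = -4*(6*(-3) - 2) = -4*(-18 - 2) = -4*(-20) = 80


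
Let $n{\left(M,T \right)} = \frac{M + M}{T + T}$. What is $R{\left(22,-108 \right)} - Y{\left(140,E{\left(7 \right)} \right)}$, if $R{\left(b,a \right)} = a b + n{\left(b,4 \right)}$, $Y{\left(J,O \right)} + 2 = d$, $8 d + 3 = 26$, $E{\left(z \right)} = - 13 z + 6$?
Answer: $- \frac{18971}{8} \approx -2371.4$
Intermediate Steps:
$E{\left(z \right)} = 6 - 13 z$
$d = \frac{23}{8}$ ($d = - \frac{3}{8} + \frac{1}{8} \cdot 26 = - \frac{3}{8} + \frac{13}{4} = \frac{23}{8} \approx 2.875$)
$Y{\left(J,O \right)} = \frac{7}{8}$ ($Y{\left(J,O \right)} = -2 + \frac{23}{8} = \frac{7}{8}$)
$n{\left(M,T \right)} = \frac{M}{T}$ ($n{\left(M,T \right)} = \frac{2 M}{2 T} = 2 M \frac{1}{2 T} = \frac{M}{T}$)
$R{\left(b,a \right)} = \frac{b}{4} + a b$ ($R{\left(b,a \right)} = a b + \frac{b}{4} = \frac{b}{4} + a b$)
$R{\left(22,-108 \right)} - Y{\left(140,E{\left(7 \right)} \right)} = 22 \left(\frac{1}{4} - 108\right) - \frac{7}{8} = 22 \left(- \frac{431}{4}\right) - \frac{7}{8} = - \frac{4741}{2} - \frac{7}{8} = - \frac{18971}{8}$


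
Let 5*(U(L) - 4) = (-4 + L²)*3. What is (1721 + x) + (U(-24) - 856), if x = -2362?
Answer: -5749/5 ≈ -1149.8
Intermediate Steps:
U(L) = 8/5 + 3*L²/5 (U(L) = 4 + ((-4 + L²)*3)/5 = 4 + (-12 + 3*L²)/5 = 4 + (-12/5 + 3*L²/5) = 8/5 + 3*L²/5)
(1721 + x) + (U(-24) - 856) = (1721 - 2362) + ((8/5 + (⅗)*(-24)²) - 856) = -641 + ((8/5 + (⅗)*576) - 856) = -641 + ((8/5 + 1728/5) - 856) = -641 + (1736/5 - 856) = -641 - 2544/5 = -5749/5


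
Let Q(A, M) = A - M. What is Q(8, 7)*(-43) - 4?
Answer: -47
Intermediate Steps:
Q(8, 7)*(-43) - 4 = (8 - 1*7)*(-43) - 4 = (8 - 7)*(-43) - 4 = 1*(-43) - 4 = -43 - 4 = -47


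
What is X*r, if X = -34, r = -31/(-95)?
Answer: -1054/95 ≈ -11.095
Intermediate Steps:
r = 31/95 (r = -31*(-1/95) = 31/95 ≈ 0.32632)
X*r = -34*31/95 = -1054/95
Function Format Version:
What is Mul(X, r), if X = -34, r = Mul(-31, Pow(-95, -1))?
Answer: Rational(-1054, 95) ≈ -11.095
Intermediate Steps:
r = Rational(31, 95) (r = Mul(-31, Rational(-1, 95)) = Rational(31, 95) ≈ 0.32632)
Mul(X, r) = Mul(-34, Rational(31, 95)) = Rational(-1054, 95)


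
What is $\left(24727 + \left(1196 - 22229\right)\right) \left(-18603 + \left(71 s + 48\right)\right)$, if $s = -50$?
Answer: $-81655870$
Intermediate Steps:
$\left(24727 + \left(1196 - 22229\right)\right) \left(-18603 + \left(71 s + 48\right)\right) = \left(24727 + \left(1196 - 22229\right)\right) \left(-18603 + \left(71 \left(-50\right) + 48\right)\right) = \left(24727 - 21033\right) \left(-18603 + \left(-3550 + 48\right)\right) = 3694 \left(-18603 - 3502\right) = 3694 \left(-22105\right) = -81655870$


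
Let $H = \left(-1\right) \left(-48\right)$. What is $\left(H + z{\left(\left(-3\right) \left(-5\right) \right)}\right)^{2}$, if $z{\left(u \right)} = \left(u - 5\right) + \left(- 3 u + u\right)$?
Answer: $784$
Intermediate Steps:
$H = 48$
$z{\left(u \right)} = -5 - u$ ($z{\left(u \right)} = \left(-5 + u\right) - 2 u = -5 - u$)
$\left(H + z{\left(\left(-3\right) \left(-5\right) \right)}\right)^{2} = \left(48 - \left(5 - -15\right)\right)^{2} = \left(48 - 20\right)^{2} = 28^{2} = 784$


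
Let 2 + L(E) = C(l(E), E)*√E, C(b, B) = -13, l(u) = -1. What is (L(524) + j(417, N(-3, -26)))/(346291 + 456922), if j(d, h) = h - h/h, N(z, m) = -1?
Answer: -4/803213 - 26*√131/803213 ≈ -0.00037547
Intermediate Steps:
L(E) = -2 - 13*√E
j(d, h) = -1 + h (j(d, h) = h - 1*1 = h - 1 = -1 + h)
(L(524) + j(417, N(-3, -26)))/(346291 + 456922) = ((-2 - 26*√131) + (-1 - 1))/(346291 + 456922) = ((-2 - 26*√131) - 2)/803213 = ((-2 - 26*√131) - 2)*(1/803213) = (-4 - 26*√131)*(1/803213) = -4/803213 - 26*√131/803213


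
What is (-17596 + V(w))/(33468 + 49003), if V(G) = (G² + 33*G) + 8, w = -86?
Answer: -13030/82471 ≈ -0.15799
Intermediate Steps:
V(G) = 8 + G² + 33*G
(-17596 + V(w))/(33468 + 49003) = (-17596 + (8 + (-86)² + 33*(-86)))/(33468 + 49003) = (-17596 + (8 + 7396 - 2838))/82471 = (-17596 + 4566)*(1/82471) = -13030*1/82471 = -13030/82471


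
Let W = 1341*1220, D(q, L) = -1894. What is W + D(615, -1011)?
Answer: 1634126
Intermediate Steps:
W = 1636020
W + D(615, -1011) = 1636020 - 1894 = 1634126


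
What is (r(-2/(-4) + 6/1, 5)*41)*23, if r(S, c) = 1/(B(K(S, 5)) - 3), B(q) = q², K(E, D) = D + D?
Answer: 943/97 ≈ 9.7216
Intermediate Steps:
K(E, D) = 2*D
r(S, c) = 1/97 (r(S, c) = 1/((2*5)² - 3) = 1/(10² - 3) = 1/(100 - 3) = 1/97)
(r(-2/(-4) + 6/1, 5)*41)*23 = ((1/97)*41)*23 = (41/97)*23 = 943/97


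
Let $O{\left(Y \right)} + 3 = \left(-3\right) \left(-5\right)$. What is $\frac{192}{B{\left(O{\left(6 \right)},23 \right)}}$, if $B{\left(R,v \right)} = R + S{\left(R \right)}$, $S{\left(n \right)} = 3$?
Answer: $\frac{64}{5} \approx 12.8$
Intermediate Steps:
$O{\left(Y \right)} = 12$ ($O{\left(Y \right)} = -3 - -15 = -3 + 15 = 12$)
$B{\left(R,v \right)} = 3 + R$ ($B{\left(R,v \right)} = R + 3 = 3 + R$)
$\frac{192}{B{\left(O{\left(6 \right)},23 \right)}} = \frac{192}{3 + 12} = \frac{192}{15} = 192 \cdot \frac{1}{15} = \frac{64}{5}$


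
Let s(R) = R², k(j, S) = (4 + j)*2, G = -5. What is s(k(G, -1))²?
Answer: 16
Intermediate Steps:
k(j, S) = 8 + 2*j
s(k(G, -1))² = ((8 + 2*(-5))²)² = ((8 - 10)²)² = ((-2)²)² = 4² = 16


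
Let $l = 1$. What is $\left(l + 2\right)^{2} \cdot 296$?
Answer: $2664$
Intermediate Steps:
$\left(l + 2\right)^{2} \cdot 296 = \left(1 + 2\right)^{2} \cdot 296 = 3^{2} \cdot 296 = 9 \cdot 296 = 2664$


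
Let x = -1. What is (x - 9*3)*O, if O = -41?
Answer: 1148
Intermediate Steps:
(x - 9*3)*O = (-1 - 9*3)*(-41) = (-1 - 27)*(-41) = -28*(-41) = 1148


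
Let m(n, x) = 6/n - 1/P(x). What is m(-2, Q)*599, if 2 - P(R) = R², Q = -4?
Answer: -24559/14 ≈ -1754.2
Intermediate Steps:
P(R) = 2 - R²
m(n, x) = -1/(2 - x²) + 6/n (m(n, x) = 6/n - 1/(2 - x²) = -1/(2 - x²) + 6/n)
m(-2, Q)*599 = ((-12 - 2 + 6*(-4)²)/((-2)*(-2 + (-4)²)))*599 = -(-12 - 2 + 6*16)/(2*(-2 + 16))*599 = -½*(-12 - 2 + 96)/14*599 = -½*1/14*82*599 = -41/14*599 = -24559/14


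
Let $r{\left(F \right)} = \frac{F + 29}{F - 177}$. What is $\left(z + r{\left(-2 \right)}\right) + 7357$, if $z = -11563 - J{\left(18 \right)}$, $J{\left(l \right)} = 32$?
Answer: $- \frac{758629}{179} \approx -4238.1$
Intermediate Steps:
$r{\left(F \right)} = \frac{29 + F}{-177 + F}$
$z = -11595$ ($z = -11563 - 32 = -11595$)
$\left(z + r{\left(-2 \right)}\right) + 7357 = \left(-11595 + \frac{29 - 2}{-177 - 2}\right) + 7357 = \left(-11595 + \frac{1}{-179} \cdot 27\right) + 7357 = \left(-11595 - \frac{27}{179}\right) + 7357 = - \frac{2075532}{179} + 7357 = - \frac{758629}{179}$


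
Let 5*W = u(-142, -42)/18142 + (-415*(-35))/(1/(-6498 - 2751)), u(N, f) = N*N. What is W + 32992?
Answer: -1217117425233/45355 ≈ -2.6835e+7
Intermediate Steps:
u(N, f) = N**2
W = -1218613777393/45355 (W = ((-142)**2/18142 + (-415*(-35))/(1/(-6498 - 2751)))/5 = (20164*(1/18142) + 14525/(1/(-9249)))/5 = (10082/9071 + 14525/(-1/9249))/5 = (10082/9071 + 14525*(-9249))/5 = (10082/9071 - 134341725)/5 = (1/5)*(-1218613777393/9071) = -1218613777393/45355 ≈ -2.6868e+7)
W + 32992 = -1218613777393/45355 + 32992 = -1217117425233/45355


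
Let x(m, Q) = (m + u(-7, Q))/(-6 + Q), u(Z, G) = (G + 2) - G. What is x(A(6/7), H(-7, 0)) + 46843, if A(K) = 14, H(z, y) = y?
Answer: 140521/3 ≈ 46840.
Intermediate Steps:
u(Z, G) = 2 (u(Z, G) = (2 + G) - G = 2)
x(m, Q) = (2 + m)/(-6 + Q) (x(m, Q) = (m + 2)/(-6 + Q) = (2 + m)/(-6 + Q))
x(A(6/7), H(-7, 0)) + 46843 = (2 + 14)/(-6 + 0) + 46843 = 16/(-6) + 46843 = -⅙*16 + 46843 = -8/3 + 46843 = 140521/3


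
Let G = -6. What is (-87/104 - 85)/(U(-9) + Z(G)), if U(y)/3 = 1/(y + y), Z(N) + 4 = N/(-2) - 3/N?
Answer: 26781/208 ≈ 128.75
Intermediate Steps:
Z(N) = -4 - 3/N - N/2 (Z(N) = -4 + (N/(-2) - 3/N) = -4 + (N*(-1/2) - 3/N) = -4 + (-N/2 - 3/N) = -4 + (-3/N - N/2) = -4 - 3/N - N/2)
U(y) = 3/(2*y) (U(y) = 3/(y + y) = 3/((2*y)) = 3*(1/(2*y)) = 3/(2*y))
(-87/104 - 85)/(U(-9) + Z(G)) = (-87/104 - 85)/((3/2)/(-9) + (-4 - 3/(-6) - 1/2*(-6))) = (-87*1/104 - 85)/((3/2)*(-1/9) + (-4 - 3*(-1/6) + 3)) = (-87/104 - 85)/(-1/6 + (-4 + 1/2 + 3)) = -8927/(104*(-1/6 - 1/2)) = -8927/(104*(-2/3)) = -8927/104*(-3/2) = 26781/208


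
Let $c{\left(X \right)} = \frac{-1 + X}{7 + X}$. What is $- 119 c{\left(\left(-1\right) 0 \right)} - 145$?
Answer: $-128$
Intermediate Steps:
$c{\left(X \right)} = \frac{-1 + X}{7 + X}$
$- 119 c{\left(\left(-1\right) 0 \right)} - 145 = - 119 \frac{-1 - 0}{7 - 0} - 145 = - 119 \frac{-1 + 0}{7 + 0} - 145 = - 119 \cdot \frac{1}{7} \left(-1\right) - 145 = \left(-119\right) \left(- \frac{1}{7}\right) - 145 = 17 - 145 = -128$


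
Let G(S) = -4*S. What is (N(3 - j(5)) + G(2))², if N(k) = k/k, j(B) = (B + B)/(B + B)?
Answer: 49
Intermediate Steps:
j(B) = 1 (j(B) = (2*B)/((2*B)) = (2*B)*(1/(2*B)) = 1)
N(k) = 1
(N(3 - j(5)) + G(2))² = (1 - 4*2)² = (1 - 8)² = (-7)² = 49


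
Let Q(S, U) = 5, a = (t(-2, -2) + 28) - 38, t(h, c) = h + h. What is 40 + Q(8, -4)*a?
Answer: -30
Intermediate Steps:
t(h, c) = 2*h
a = -14 (a = (2*(-2) + 28) - 38 = (-4 + 28) - 38 = 24 - 38 = -14)
40 + Q(8, -4)*a = 40 + 5*(-14) = 40 - 70 = -30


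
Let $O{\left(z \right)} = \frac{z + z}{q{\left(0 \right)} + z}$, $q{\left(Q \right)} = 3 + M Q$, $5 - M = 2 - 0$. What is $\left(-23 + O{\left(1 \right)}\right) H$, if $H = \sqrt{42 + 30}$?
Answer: $- 135 \sqrt{2} \approx -190.92$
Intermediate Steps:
$M = 3$ ($M = 5 - \left(2 - 0\right) = 5 - \left(2 + 0\right) = 5 - 2 = 3$)
$H = 6 \sqrt{2}$ ($H = \sqrt{72} = 6 \sqrt{2} \approx 8.4853$)
$q{\left(Q \right)} = 3 + 3 Q$
$O{\left(z \right)} = \frac{2 z}{3 + z}$ ($O{\left(z \right)} = \frac{z + z}{\left(3 + 3 \cdot 0\right) + z} = \frac{2 z}{\left(3 + 0\right) + z} = \frac{2 z}{3 + z}$)
$\left(-23 + O{\left(1 \right)}\right) H = \left(-23 + 2 \cdot 1 \frac{1}{3 + 1}\right) 6 \sqrt{2} = \left(-23 + 2 \cdot 1 \cdot \frac{1}{4}\right) 6 \sqrt{2} = \left(-23 + \frac{1}{2}\right) 6 \sqrt{2} = - \frac{45 \cdot 6 \sqrt{2}}{2} = - 135 \sqrt{2}$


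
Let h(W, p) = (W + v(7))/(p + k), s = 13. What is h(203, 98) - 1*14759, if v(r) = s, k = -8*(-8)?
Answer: -44273/3 ≈ -14758.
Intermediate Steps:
k = 64
v(r) = 13
h(W, p) = (13 + W)/(64 + p) (h(W, p) = (W + 13)/(p + 64) = (13 + W)/(64 + p))
h(203, 98) - 1*14759 = (13 + 203)/(64 + 98) - 1*14759 = 216/162 - 14759 = (1/162)*216 - 14759 = 4/3 - 14759 = -44273/3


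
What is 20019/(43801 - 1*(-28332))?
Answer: 20019/72133 ≈ 0.27753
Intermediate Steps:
20019/(43801 - 1*(-28332)) = 20019/(43801 + 28332) = 20019/72133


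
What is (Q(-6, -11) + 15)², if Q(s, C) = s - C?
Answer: 400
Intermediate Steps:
(Q(-6, -11) + 15)² = ((-6 - 1*(-11)) + 15)² = ((-6 + 11) + 15)² = (5 + 15)² = 20² = 400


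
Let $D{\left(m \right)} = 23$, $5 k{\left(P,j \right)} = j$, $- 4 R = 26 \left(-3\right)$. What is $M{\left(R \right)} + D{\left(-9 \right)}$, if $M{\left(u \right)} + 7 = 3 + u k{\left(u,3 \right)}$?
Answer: $\frac{307}{10} \approx 30.7$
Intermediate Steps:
$R = \frac{39}{2}$ ($R = - \frac{26 \left(-3\right)}{4} = \left(- \frac{1}{4}\right) \left(-78\right) = \frac{39}{2} \approx 19.5$)
$k{\left(P,j \right)} = \frac{j}{5}$
$M{\left(u \right)} = -4 + \frac{3 u}{5}$ ($M{\left(u \right)} = -7 + \left(3 + u \frac{1}{5} \cdot 3\right) = -7 + \left(3 + u \frac{3}{5}\right) = -7 + \left(3 + \frac{3 u}{5}\right) = -4 + \frac{3 u}{5}$)
$M{\left(R \right)} + D{\left(-9 \right)} = \left(-4 + \frac{3}{5} \cdot \frac{39}{2}\right) + 23 = \left(-4 + \frac{117}{10}\right) + 23 = \frac{77}{10} + 23 = \frac{307}{10}$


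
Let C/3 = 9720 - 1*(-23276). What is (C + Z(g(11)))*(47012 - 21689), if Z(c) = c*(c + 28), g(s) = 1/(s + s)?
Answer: 1213245416307/484 ≈ 2.5067e+9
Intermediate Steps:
C = 98988 (C = 3*(9720 - 1*(-23276)) = 3*(9720 + 23276) = 3*32996 = 98988)
g(s) = 1/(2*s)
Z(c) = c*(28 + c)
(C + Z(g(11)))*(47012 - 21689) = (98988 + ((1/2)/11)*(28 + (1/2)/11))*(47012 - 21689) = (98988 + ((1/2)*(1/11))*(28 + (1/2)*(1/11)))*25323 = (98988 + (28 + 1/22)/22)*25323 = (98988 + (1/22)*(617/22))*25323 = (98988 + 617/484)*25323 = (47910809/484)*25323 = 1213245416307/484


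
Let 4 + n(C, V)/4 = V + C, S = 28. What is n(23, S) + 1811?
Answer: 1999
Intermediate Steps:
n(C, V) = -16 + 4*C + 4*V (n(C, V) = -16 + 4*(V + C) = -16 + 4*(C + V) = -16 + (4*C + 4*V) = -16 + 4*C + 4*V)
n(23, S) + 1811 = (-16 + 4*23 + 4*28) + 1811 = (-16 + 92 + 112) + 1811 = 188 + 1811 = 1999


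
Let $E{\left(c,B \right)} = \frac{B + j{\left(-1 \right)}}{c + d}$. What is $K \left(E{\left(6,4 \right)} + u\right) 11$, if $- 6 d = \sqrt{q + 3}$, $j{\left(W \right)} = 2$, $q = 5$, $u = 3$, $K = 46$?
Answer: $\frac{14190}{7} + \frac{198 \sqrt{2}}{7} \approx 2067.1$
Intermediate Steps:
$d = - \frac{\sqrt{2}}{3}$ ($d = - \frac{\sqrt{5 + 3}}{6} = - \frac{\sqrt{8}}{6} = - \frac{2 \sqrt{2}}{6} = - \frac{\sqrt{2}}{3} \approx -0.4714$)
$E{\left(c,B \right)} = \frac{2 + B}{c - \frac{\sqrt{2}}{3}}$ ($E{\left(c,B \right)} = \frac{B + 2}{c - \frac{\sqrt{2}}{3}} = \frac{2 + B}{c - \frac{\sqrt{2}}{3}}$)
$K \left(E{\left(6,4 \right)} + u\right) 11 = 46 \left(\frac{3 \left(2 + 4\right)}{- \sqrt{2} + 3 \cdot 6} + 3\right) 11 = 46 \left(3 \frac{1}{- \sqrt{2} + 18} \cdot 6 + 3\right) 11 = 46 \left(3 \frac{1}{18 - \sqrt{2}} \cdot 6 + 3\right) 11 = 46 \left(\frac{18}{18 - \sqrt{2}} + 3\right) 11 = 46 \left(3 + \frac{18}{18 - \sqrt{2}}\right) 11 = \left(138 + \frac{828}{18 - \sqrt{2}}\right) 11 = 1518 + \frac{9108}{18 - \sqrt{2}}$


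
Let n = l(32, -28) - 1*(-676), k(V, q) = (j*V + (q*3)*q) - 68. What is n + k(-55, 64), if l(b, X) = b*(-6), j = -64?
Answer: 16224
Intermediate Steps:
k(V, q) = -68 - 64*V + 3*q² (k(V, q) = (-64*V + (q*3)*q) - 68 = (-64*V + (3*q)*q) - 68 = (-64*V + 3*q²) - 68 = -68 - 64*V + 3*q²)
l(b, X) = -6*b
n = 484 (n = -6*32 - 1*(-676) = -192 + 676 = 484)
n + k(-55, 64) = 484 + (-68 - 64*(-55) + 3*64²) = 484 + (-68 + 3520 + 3*4096) = 484 + (-68 + 3520 + 12288) = 484 + 15740 = 16224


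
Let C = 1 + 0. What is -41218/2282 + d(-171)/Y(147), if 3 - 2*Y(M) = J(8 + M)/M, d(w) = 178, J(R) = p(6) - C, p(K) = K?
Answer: 12681322/124369 ≈ 101.97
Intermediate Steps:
C = 1
J(R) = 5 (J(R) = 6 - 1*1 = 6 - 1 = 5)
Y(M) = 3/2 - 5/(2*M)
-41218/2282 + d(-171)/Y(147) = -41218/2282 + 178/(((½)*(-5 + 3*147)/147)) = -41218*1/2282 + 178/(((½)*(1/147)*(-5 + 441))) = -20609/1141 + 178/(((½)*(1/147)*436)) = -20609/1141 + 178/(218/147) = -20609/1141 + 178*(147/218) = -20609/1141 + 13083/109 = 12681322/124369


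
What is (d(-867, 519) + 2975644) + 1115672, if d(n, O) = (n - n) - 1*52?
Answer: 4091264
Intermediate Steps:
d(n, O) = -52 (d(n, O) = 0 - 52 = -52)
(d(-867, 519) + 2975644) + 1115672 = (-52 + 2975644) + 1115672 = 2975592 + 1115672 = 4091264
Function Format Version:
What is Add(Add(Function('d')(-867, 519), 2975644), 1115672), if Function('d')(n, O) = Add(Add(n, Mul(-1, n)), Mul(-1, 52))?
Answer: 4091264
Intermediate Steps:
Function('d')(n, O) = -52 (Function('d')(n, O) = Add(0, -52) = -52)
Add(Add(Function('d')(-867, 519), 2975644), 1115672) = Add(Add(-52, 2975644), 1115672) = Add(2975592, 1115672) = 4091264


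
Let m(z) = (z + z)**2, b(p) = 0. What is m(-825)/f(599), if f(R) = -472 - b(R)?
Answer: -680625/118 ≈ -5768.0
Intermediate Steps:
m(z) = 4*z**2 (m(z) = (2*z)**2 = 4*z**2)
f(R) = -472 (f(R) = -472 - 1*0 = -472 + 0 = -472)
m(-825)/f(599) = (4*(-825)**2)/(-472) = (4*680625)*(-1/472) = 2722500*(-1/472) = -680625/118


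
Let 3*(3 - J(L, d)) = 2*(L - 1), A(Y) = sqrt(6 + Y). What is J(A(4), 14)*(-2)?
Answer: -22/3 + 4*sqrt(10)/3 ≈ -3.1170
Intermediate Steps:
J(L, d) = 11/3 - 2*L/3 (J(L, d) = 3 - 2*(L - 1)/3 = 3 - 2*(-1 + L)/3 = 3 - (-2 + 2*L)/3 = 3 + (2/3 - 2*L/3) = 11/3 - 2*L/3)
J(A(4), 14)*(-2) = (11/3 - 2*sqrt(6 + 4)/3)*(-2) = (11/3 - 2*sqrt(10)/3)*(-2) = -22/3 + 4*sqrt(10)/3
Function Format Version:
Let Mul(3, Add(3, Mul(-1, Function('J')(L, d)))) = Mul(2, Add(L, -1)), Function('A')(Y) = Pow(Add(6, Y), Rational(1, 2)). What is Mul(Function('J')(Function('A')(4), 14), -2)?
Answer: Add(Rational(-22, 3), Mul(Rational(4, 3), Pow(10, Rational(1, 2)))) ≈ -3.1170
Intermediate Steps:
Function('J')(L, d) = Add(Rational(11, 3), Mul(Rational(-2, 3), L)) (Function('J')(L, d) = Add(3, Mul(Rational(-1, 3), Mul(2, Add(L, -1)))) = Add(3, Mul(Rational(-1, 3), Mul(2, Add(-1, L)))) = Add(3, Mul(Rational(-1, 3), Add(-2, Mul(2, L)))) = Add(3, Add(Rational(2, 3), Mul(Rational(-2, 3), L))) = Add(Rational(11, 3), Mul(Rational(-2, 3), L)))
Mul(Function('J')(Function('A')(4), 14), -2) = Mul(Add(Rational(11, 3), Mul(Rational(-2, 3), Pow(Add(6, 4), Rational(1, 2)))), -2) = Mul(Add(Rational(11, 3), Mul(Rational(-2, 3), Pow(10, Rational(1, 2)))), -2) = Add(Rational(-22, 3), Mul(Rational(4, 3), Pow(10, Rational(1, 2))))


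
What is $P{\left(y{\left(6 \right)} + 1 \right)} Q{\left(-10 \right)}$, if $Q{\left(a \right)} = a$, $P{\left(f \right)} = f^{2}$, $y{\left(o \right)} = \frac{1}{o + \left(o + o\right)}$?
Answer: $- \frac{1805}{162} \approx -11.142$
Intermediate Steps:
$y{\left(o \right)} = \frac{1}{3 o}$ ($y{\left(o \right)} = \frac{1}{o + 2 o} = \frac{1}{3 o}$)
$P{\left(y{\left(6 \right)} + 1 \right)} Q{\left(-10 \right)} = \left(\frac{1}{3 \cdot 6} + 1\right)^{2} \left(-10\right) = \left(\frac{1}{3} \cdot \frac{1}{6} + 1\right)^{2} \left(-10\right) = \left(\frac{1}{18} + 1\right)^{2} \left(-10\right) = \left(\frac{19}{18}\right)^{2} \left(-10\right) = \frac{361}{324} \left(-10\right) = - \frac{1805}{162}$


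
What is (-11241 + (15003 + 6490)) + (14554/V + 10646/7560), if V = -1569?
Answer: 20252034769/1976940 ≈ 10244.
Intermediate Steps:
(-11241 + (15003 + 6490)) + (14554/V + 10646/7560) = (-11241 + (15003 + 6490)) + (14554/(-1569) + 10646/7560) = (-11241 + 21493) + (14554*(-1/1569) + 10646*(1/7560)) = 10252 + (-14554/1569 + 5323/3780) = 10252 - 15554111/1976940 = 20252034769/1976940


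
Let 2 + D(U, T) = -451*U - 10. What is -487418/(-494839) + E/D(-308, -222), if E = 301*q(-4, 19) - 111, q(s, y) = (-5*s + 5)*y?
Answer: 8649693089/4295697359 ≈ 2.0136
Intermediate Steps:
q(s, y) = y*(5 - 5*s) (q(s, y) = (5 - 5*s)*y = y*(5 - 5*s))
D(U, T) = -12 - 451*U (D(U, T) = -2 + (-451*U - 10) = -2 + (-10 - 451*U) = -12 - 451*U)
E = 142864 (E = 301*(5*19*(1 - 1*(-4))) - 111 = 301*(5*19*(1 + 4)) - 111 = 301*(5*19*5) - 111 = 301*475 - 111 = 142975 - 111 = 142864)
-487418/(-494839) + E/D(-308, -222) = -487418/(-494839) + 142864/(-12 - 451*(-308)) = -487418*(-1/494839) + 142864/(-12 + 138908) = 487418/494839 + 142864/138896 = 487418/494839 + 142864*(1/138896) = 487418/494839 + 8929/8681 = 8649693089/4295697359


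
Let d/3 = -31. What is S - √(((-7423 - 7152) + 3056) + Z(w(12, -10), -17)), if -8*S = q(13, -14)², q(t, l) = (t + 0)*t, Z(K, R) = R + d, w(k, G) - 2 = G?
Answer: -28561/8 - I*√11629 ≈ -3570.1 - 107.84*I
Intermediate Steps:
w(k, G) = 2 + G
d = -93 (d = 3*(-31) = -93)
Z(K, R) = -93 + R (Z(K, R) = R - 93 = -93 + R)
q(t, l) = t² (q(t, l) = t*t = t²)
S = -28561/8 (S = -(13²)²/8 = -⅛*169² = -⅛*28561 = -28561/8 ≈ -3570.1)
S - √(((-7423 - 7152) + 3056) + Z(w(12, -10), -17)) = -28561/8 - √(((-7423 - 7152) + 3056) + (-93 - 17)) = -28561/8 - √((-14575 + 3056) - 110) = -28561/8 - √(-11519 - 110) = -28561/8 - √(-11629) = -28561/8 - I*√11629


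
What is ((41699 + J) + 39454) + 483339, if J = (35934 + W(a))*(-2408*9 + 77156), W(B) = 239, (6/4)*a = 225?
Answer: 2007587224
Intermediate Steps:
a = 150 (a = (⅔)*225 = 150)
J = 2007022732 (J = (35934 + 239)*(-2408*9 + 77156) = 36173*(-21672 + 77156) = 36173*55484 = 2007022732)
((41699 + J) + 39454) + 483339 = ((41699 + 2007022732) + 39454) + 483339 = (2007064431 + 39454) + 483339 = 2007103885 + 483339 = 2007587224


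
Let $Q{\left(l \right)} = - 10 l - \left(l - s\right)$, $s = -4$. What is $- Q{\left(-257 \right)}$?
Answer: $-2823$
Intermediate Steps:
$Q{\left(l \right)} = -4 - 11 l$ ($Q{\left(l \right)} = - 10 l - \left(4 + l\right) = -4 - 11 l$)
$- Q{\left(-257 \right)} = - (-4 - -2827) = - (-4 + 2827) = \left(-1\right) 2823 = -2823$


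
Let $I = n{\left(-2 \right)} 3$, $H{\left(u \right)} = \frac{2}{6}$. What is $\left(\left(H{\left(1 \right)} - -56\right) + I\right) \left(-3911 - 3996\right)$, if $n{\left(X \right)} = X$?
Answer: $- \frac{1193957}{3} \approx -3.9799 \cdot 10^{5}$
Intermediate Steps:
$H{\left(u \right)} = \frac{1}{3}$ ($H{\left(u \right)} = 2 \cdot \frac{1}{6} = \frac{1}{3}$)
$I = -6$ ($I = \left(-2\right) 3 = -6$)
$\left(\left(H{\left(1 \right)} - -56\right) + I\right) \left(-3911 - 3996\right) = \left(\left(\frac{1}{3} - -56\right) - 6\right) \left(-3911 - 3996\right) = \left(\left(\frac{1}{3} + 56\right) - 6\right) \left(-7907\right) = \left(\frac{169}{3} - 6\right) \left(-7907\right) = \frac{151}{3} \left(-7907\right) = - \frac{1193957}{3}$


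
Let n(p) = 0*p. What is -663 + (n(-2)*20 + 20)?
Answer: -643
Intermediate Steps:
n(p) = 0
-663 + (n(-2)*20 + 20) = -663 + (0*20 + 20) = -663 + (0 + 20) = -663 + 20 = -643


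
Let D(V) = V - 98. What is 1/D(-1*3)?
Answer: -1/101 ≈ -0.0099010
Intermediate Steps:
D(V) = -98 + V
1/D(-1*3) = 1/(-98 - 1*3) = 1/(-98 - 3) = 1/(-101) = -1/101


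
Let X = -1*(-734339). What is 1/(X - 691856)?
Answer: 1/42483 ≈ 2.3539e-5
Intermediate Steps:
X = 734339
1/(X - 691856) = 1/(734339 - 691856) = 1/42483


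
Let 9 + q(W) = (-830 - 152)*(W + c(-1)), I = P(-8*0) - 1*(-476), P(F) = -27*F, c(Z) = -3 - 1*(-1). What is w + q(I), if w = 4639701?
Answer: 4174224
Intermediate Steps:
c(Z) = -2 (c(Z) = -3 + 1 = -2)
I = 476 (I = -(-216)*0 - 1*(-476) = -27*0 + 476 = 0 + 476 = 476)
q(W) = 1955 - 982*W (q(W) = -9 + (-830 - 152)*(W - 2) = -9 - 982*(-2 + W) = -9 + (1964 - 982*W) = 1955 - 982*W)
w + q(I) = 4639701 + (1955 - 982*476) = 4639701 + (1955 - 467432) = 4639701 - 465477 = 4174224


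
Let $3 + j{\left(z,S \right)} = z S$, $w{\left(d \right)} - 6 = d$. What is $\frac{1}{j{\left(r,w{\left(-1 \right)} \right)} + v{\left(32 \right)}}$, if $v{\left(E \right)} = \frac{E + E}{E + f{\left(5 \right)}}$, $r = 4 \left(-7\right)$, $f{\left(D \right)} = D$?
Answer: $- \frac{37}{5227} \approx -0.0070786$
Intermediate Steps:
$w{\left(d \right)} = 6 + d$
$r = -28$
$v{\left(E \right)} = \frac{2 E}{5 + E}$ ($v{\left(E \right)} = \frac{E + E}{E + 5} = \frac{2 E}{5 + E}$)
$j{\left(z,S \right)} = -3 + S z$ ($j{\left(z,S \right)} = -3 + z S = -3 + S z$)
$\frac{1}{j{\left(r,w{\left(-1 \right)} \right)} + v{\left(32 \right)}} = \frac{1}{\left(-3 + \left(6 - 1\right) \left(-28\right)\right) + 2 \cdot 32 \frac{1}{5 + 32}} = \frac{1}{\left(-3 + 5 \left(-28\right)\right) + 2 \cdot 32 \cdot \frac{1}{37}} = \frac{1}{\left(-3 - 140\right) + 2 \cdot 32 \cdot \frac{1}{37}} = \frac{1}{-143 + \frac{64}{37}} = \frac{1}{- \frac{5227}{37}} = - \frac{37}{5227}$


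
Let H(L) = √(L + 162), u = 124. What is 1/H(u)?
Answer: √286/286 ≈ 0.059131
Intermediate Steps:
H(L) = √(162 + L)
1/H(u) = 1/(√(162 + 124)) = 1/(√286) = √286/286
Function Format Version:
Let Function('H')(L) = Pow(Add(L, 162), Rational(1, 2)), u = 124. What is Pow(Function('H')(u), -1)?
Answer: Mul(Rational(1, 286), Pow(286, Rational(1, 2))) ≈ 0.059131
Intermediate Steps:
Function('H')(L) = Pow(Add(162, L), Rational(1, 2))
Pow(Function('H')(u), -1) = Pow(Pow(Add(162, 124), Rational(1, 2)), -1) = Pow(Pow(286, Rational(1, 2)), -1) = Mul(Rational(1, 286), Pow(286, Rational(1, 2)))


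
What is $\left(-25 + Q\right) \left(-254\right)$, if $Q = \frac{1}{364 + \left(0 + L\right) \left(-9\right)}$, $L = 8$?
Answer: $\frac{926973}{146} \approx 6349.1$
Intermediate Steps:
$Q = \frac{1}{292}$ ($Q = \frac{1}{364 + \left(0 + 8\right) \left(-9\right)} = \frac{1}{364 + 8 \left(-9\right)} = \frac{1}{364 - 72} = \frac{1}{292} \approx 0.0034247$)
$\left(-25 + Q\right) \left(-254\right) = \left(-25 + \frac{1}{292}\right) \left(-254\right) = \left(- \frac{7299}{292}\right) \left(-254\right) = \frac{926973}{146}$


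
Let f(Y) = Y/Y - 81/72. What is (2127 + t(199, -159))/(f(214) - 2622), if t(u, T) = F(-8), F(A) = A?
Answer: -16952/20977 ≈ -0.80812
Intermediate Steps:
f(Y) = -⅛ (f(Y) = 1 - 81*1/72 = 1 - 9/8 = -⅛)
t(u, T) = -8
(2127 + t(199, -159))/(f(214) - 2622) = (2127 - 8)/(-⅛ - 2622) = 2119/(-20977/8) = 2119*(-8/20977) = -16952/20977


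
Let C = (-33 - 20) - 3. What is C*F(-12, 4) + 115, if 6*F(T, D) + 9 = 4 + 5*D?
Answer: -25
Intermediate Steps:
C = -56 (C = -53 - 3 = -56)
F(T, D) = -5/6 + 5*D/6 (F(T, D) = -3/2 + (4 + 5*D)/6 = -3/2 + (2/3 + 5*D/6) = -5/6 + 5*D/6)
C*F(-12, 4) + 115 = -56*(-5/6 + (5/6)*4) + 115 = -56*(-5/6 + 10/3) + 115 = -56*5/2 + 115 = -140 + 115 = -25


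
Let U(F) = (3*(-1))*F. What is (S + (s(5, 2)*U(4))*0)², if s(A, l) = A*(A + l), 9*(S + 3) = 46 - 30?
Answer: 121/81 ≈ 1.4938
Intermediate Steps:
S = -11/9 (S = -3 + (46 - 30)/9 = -3 + (⅑)*16 = -3 + 16/9 = -11/9 ≈ -1.2222)
U(F) = -3*F
(S + (s(5, 2)*U(4))*0)² = (-11/9 + ((5*(5 + 2))*(-3*4))*0)² = (-11/9 + ((5*7)*(-12))*0)² = (-11/9 + (35*(-12))*0)² = (-11/9 - 420*0)² = (-11/9 + 0)² = (-11/9)² = 121/81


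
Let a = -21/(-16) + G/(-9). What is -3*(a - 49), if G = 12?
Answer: 2353/16 ≈ 147.06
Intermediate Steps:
a = -1/48 (a = -21/(-16) + 12/(-9) = -21*(-1/16) + 12*(-⅑) = 21/16 - 4/3 = -1/48 ≈ -0.020833)
-3*(a - 49) = -3*(-1/48 - 49) = -3*(-2353/48) = 2353/16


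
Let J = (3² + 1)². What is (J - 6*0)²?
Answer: 10000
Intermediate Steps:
J = 100 (J = (9 + 1)² = 10² = 100)
(J - 6*0)² = (100 - 6*0)² = (100 + 0)² = 100² = 10000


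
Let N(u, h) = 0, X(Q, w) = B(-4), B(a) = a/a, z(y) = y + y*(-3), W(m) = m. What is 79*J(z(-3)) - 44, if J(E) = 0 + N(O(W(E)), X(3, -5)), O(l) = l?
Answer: -44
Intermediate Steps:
z(y) = -2*y (z(y) = y - 3*y = -2*y)
B(a) = 1
X(Q, w) = 1
J(E) = 0 (J(E) = 0 + 0 = 0)
79*J(z(-3)) - 44 = 79*0 - 44 = 0 - 44 = -44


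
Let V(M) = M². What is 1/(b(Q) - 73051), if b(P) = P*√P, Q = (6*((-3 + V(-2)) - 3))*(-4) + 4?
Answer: -73051/5336307993 - 104*√13/5336307993 ≈ -1.3760e-5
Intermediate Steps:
Q = 52 (Q = (6*((-3 + (-2)²) - 3))*(-4) + 4 = (6*((-3 + 4) - 3))*(-4) + 4 = (6*(1 - 3))*(-4) + 4 = (6*(-2))*(-4) + 4 = -12*(-4) + 4 = 48 + 4 = 52)
b(P) = P^(3/2)
1/(b(Q) - 73051) = 1/(52^(3/2) - 73051) = 1/(104*√13 - 73051) = 1/(-73051 + 104*√13)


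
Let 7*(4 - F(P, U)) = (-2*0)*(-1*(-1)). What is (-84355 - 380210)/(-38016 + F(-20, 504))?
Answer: 464565/38012 ≈ 12.222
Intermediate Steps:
F(P, U) = 4 (F(P, U) = 4 - (-2*0)*(-1*(-1))/7 = 4 - 0 = 4 - ⅐*0 = 4 + 0 = 4)
(-84355 - 380210)/(-38016 + F(-20, 504)) = (-84355 - 380210)/(-38016 + 4) = -464565/(-38012) = -464565*(-1/38012) = 464565/38012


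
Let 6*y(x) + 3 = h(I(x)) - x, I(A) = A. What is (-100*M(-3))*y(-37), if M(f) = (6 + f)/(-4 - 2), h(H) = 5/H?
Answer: 31325/111 ≈ 282.21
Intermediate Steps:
M(f) = -1 - f/6 (M(f) = (6 + f)/(-6) = (6 + f)*(-1/6) = -1 - f/6)
y(x) = -1/2 - x/6 + 5/(6*x) (y(x) = -1/2 + (5/x - x)/6 = -1/2 + (-x + 5/x)/6 = -1/2 + (-x/6 + 5/(6*x)) = -1/2 - x/6 + 5/(6*x))
(-100*M(-3))*y(-37) = (-100*(-1 - 1/6*(-3)))*((1/6)*(5 - 1*(-37)*(3 - 37))/(-37)) = (-100*(-1 + 1/2))*((1/6)*(-1/37)*(5 - 1*(-37)*(-34))) = (-100*(-1/2))*((1/6)*(-1/37)*(5 - 1258)) = 50*((1/6)*(-1/37)*(-1253)) = 50*(1253/222) = 31325/111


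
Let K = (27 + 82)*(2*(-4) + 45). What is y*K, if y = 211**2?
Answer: 179553193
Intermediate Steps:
y = 44521
K = 4033 (K = 109*(-8 + 45) = 109*37 = 4033)
y*K = 44521*4033 = 179553193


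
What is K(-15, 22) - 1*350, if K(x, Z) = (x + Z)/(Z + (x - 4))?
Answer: -1043/3 ≈ -347.67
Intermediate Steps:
K(x, Z) = (Z + x)/(-4 + Z + x) (K(x, Z) = (Z + x)/(Z + (-4 + x)) = (Z + x)/(-4 + Z + x))
K(-15, 22) - 1*350 = (22 - 15)/(-4 + 22 - 15) - 1*350 = 7/3 - 350 = -1043/3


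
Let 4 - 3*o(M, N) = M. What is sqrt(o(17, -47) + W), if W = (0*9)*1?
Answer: I*sqrt(39)/3 ≈ 2.0817*I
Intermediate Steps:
o(M, N) = 4/3 - M/3
W = 0 (W = 0*1 = 0)
sqrt(o(17, -47) + W) = sqrt((4/3 - 1/3*17) + 0) = sqrt((4/3 - 17/3) + 0) = sqrt(-13/3 + 0) = sqrt(-13/3) = I*sqrt(39)/3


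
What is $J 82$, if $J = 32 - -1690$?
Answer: $141204$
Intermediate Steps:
$J = 1722$ ($J = 32 + 1690 = 1722$)
$J 82 = 1722 \cdot 82 = 141204$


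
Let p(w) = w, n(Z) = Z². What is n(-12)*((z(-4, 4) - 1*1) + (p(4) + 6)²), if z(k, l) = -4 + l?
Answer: 14256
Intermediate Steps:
n(-12)*((z(-4, 4) - 1*1) + (p(4) + 6)²) = (-12)²*(((-4 + 4) - 1*1) + (4 + 6)²) = 144*((0 - 1) + 10²) = 144*(-1 + 100) = 144*99 = 14256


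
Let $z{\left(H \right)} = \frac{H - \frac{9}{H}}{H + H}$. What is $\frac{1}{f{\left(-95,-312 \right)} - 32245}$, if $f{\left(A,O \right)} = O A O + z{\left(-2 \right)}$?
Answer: $- \frac{8}{74239405} \approx -1.0776 \cdot 10^{-7}$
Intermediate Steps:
$z{\left(H \right)} = \frac{H - \frac{9}{H}}{2 H}$
$f{\left(A,O \right)} = - \frac{5}{8} + A O^{2}$ ($f{\left(A,O \right)} = O A O + \frac{-9 + \left(-2\right)^{2}}{2 \cdot 4} = A O O + \frac{1}{2} \cdot \frac{1}{4} \left(-9 + 4\right) = A O^{2} + \frac{1}{2} \cdot \frac{1}{4} \left(-5\right) = A O^{2} - \frac{5}{8} = - \frac{5}{8} + A O^{2}$)
$\frac{1}{f{\left(-95,-312 \right)} - 32245} = \frac{1}{\left(- \frac{5}{8} - 95 \left(-312\right)^{2}\right) - 32245} = \frac{1}{\left(- \frac{5}{8} - 9247680\right) - 32245} = \frac{1}{- \frac{73981445}{8} - 32245} = \frac{1}{- \frac{74239405}{8}} = - \frac{8}{74239405}$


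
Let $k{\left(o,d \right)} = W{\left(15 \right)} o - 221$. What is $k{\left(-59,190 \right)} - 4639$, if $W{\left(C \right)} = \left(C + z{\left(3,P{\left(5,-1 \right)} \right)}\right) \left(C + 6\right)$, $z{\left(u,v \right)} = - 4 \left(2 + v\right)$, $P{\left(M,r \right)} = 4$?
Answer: $6291$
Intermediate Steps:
$z{\left(u,v \right)} = -8 - 4 v$
$W{\left(C \right)} = \left(-24 + C\right) \left(6 + C\right)$ ($W{\left(C \right)} = \left(C - 24\right) \left(C + 6\right) = \left(C - 24\right) \left(6 + C\right) = \left(-24 + C\right) \left(6 + C\right)$)
$k{\left(o,d \right)} = -221 - 189 o$ ($k{\left(o,d \right)} = \left(-144 + 15^{2} - 270\right) o - 221 = \left(-144 + 225 - 270\right) o - 221 = - 189 o - 221 = -221 - 189 o$)
$k{\left(-59,190 \right)} - 4639 = \left(-221 - -11151\right) - 4639 = \left(-221 + 11151\right) - 4639 = 10930 - 4639 = 6291$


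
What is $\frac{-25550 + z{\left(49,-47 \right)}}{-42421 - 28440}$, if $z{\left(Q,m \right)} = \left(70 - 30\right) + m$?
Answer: $\frac{3651}{10123} \approx 0.36066$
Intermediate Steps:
$z{\left(Q,m \right)} = 40 + m$
$\frac{-25550 + z{\left(49,-47 \right)}}{-42421 - 28440} = \frac{-25550 + \left(40 - 47\right)}{-42421 - 28440} = \frac{-25550 - 7}{-70861} = \left(-25557\right) \left(- \frac{1}{70861}\right) = \frac{3651}{10123}$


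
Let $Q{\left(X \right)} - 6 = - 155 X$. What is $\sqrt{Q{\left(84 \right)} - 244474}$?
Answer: $44 i \sqrt{133} \approx 507.43 i$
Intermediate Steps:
$Q{\left(X \right)} = 6 - 155 X$
$\sqrt{Q{\left(84 \right)} - 244474} = \sqrt{\left(6 - 13020\right) - 244474} = \sqrt{-13014 - 244474} = \sqrt{-257488} = 44 i \sqrt{133}$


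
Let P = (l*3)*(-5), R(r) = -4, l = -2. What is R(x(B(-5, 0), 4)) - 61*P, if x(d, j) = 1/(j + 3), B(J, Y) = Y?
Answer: -1834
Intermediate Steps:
x(d, j) = 1/(3 + j)
P = 30 (P = -2*3*(-5) = -6*(-5) = 30)
R(x(B(-5, 0), 4)) - 61*P = -4 - 61*30 = -4 - 1830 = -1834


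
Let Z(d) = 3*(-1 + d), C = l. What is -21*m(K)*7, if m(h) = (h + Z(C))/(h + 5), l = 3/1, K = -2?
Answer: -196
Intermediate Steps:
l = 3 (l = 3*1 = 3)
C = 3
Z(d) = -3 + 3*d
m(h) = (6 + h)/(5 + h) (m(h) = (h + (-3 + 3*3))/(h + 5) = (h + (-3 + 9))/(5 + h) = (h + 6)/(5 + h) = (6 + h)/(5 + h))
-21*m(K)*7 = -21*(6 - 2)/(5 - 2)*7 = -21*4/3*7 = -28*7 = -196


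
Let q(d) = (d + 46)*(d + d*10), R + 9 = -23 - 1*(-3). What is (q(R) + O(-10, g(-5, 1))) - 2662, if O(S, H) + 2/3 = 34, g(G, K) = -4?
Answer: -24155/3 ≈ -8051.7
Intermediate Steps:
O(S, H) = 100/3 (O(S, H) = -⅔ + 34 = 100/3)
R = -29 (R = -9 + (-23 - 1*(-3)) = -9 + (-23 + 3) = -9 - 20 = -29)
q(d) = 11*d*(46 + d) (q(d) = (46 + d)*(d + 10*d) = (46 + d)*(11*d) = 11*d*(46 + d))
(q(R) + O(-10, g(-5, 1))) - 2662 = (11*(-29)*(46 - 29) + 100/3) - 2662 = (11*(-29)*17 + 100/3) - 2662 = (-5423 + 100/3) - 2662 = -16169/3 - 2662 = -24155/3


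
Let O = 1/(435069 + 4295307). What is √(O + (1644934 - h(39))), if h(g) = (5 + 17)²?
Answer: 11*√76026786942897714/2365188 ≈ 1282.4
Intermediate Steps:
h(g) = 484 (h(g) = 22² = 484)
O = 1/4730376 ≈ 2.1140e-7
√(O + (1644934 - h(39))) = √(1/4730376 + (1644934 - 1*484)) = √(1/4730376 + (1644934 - 484)) = √(1/4730376 + 1644450) = √(7778866813201/4730376) = 11*√76026786942897714/2365188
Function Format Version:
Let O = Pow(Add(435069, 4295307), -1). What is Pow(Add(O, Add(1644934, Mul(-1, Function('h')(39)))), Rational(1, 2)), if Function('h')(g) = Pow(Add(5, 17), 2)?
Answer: Mul(Rational(11, 2365188), Pow(76026786942897714, Rational(1, 2))) ≈ 1282.4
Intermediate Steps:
Function('h')(g) = 484 (Function('h')(g) = Pow(22, 2) = 484)
O = Rational(1, 4730376) (O = Pow(4730376, -1) = Rational(1, 4730376) ≈ 2.1140e-7)
Pow(Add(O, Add(1644934, Mul(-1, Function('h')(39)))), Rational(1, 2)) = Pow(Add(Rational(1, 4730376), Add(1644934, Mul(-1, 484))), Rational(1, 2)) = Pow(Add(Rational(1, 4730376), Add(1644934, -484)), Rational(1, 2)) = Pow(Add(Rational(1, 4730376), 1644450), Rational(1, 2)) = Pow(Rational(7778866813201, 4730376), Rational(1, 2)) = Mul(Rational(11, 2365188), Pow(76026786942897714, Rational(1, 2)))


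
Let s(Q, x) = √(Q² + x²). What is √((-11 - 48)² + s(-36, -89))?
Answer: √(3481 + √9217) ≈ 59.808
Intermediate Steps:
√((-11 - 48)² + s(-36, -89)) = √((-11 - 48)² + √((-36)² + (-89)²)) = √((-59)² + √(1296 + 7921)) = √(3481 + √9217)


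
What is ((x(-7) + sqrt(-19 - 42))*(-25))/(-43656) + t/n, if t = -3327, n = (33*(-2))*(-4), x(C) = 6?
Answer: -2016721/160072 + 25*I*sqrt(61)/43656 ≈ -12.599 + 0.0044726*I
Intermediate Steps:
n = 264 (n = -66*(-4) = 264)
((x(-7) + sqrt(-19 - 42))*(-25))/(-43656) + t/n = ((6 + sqrt(-19 - 42))*(-25))/(-43656) - 3327/264 = ((6 + sqrt(-61))*(-25))*(-1/43656) - 3327*1/264 = ((6 + I*sqrt(61))*(-25))*(-1/43656) - 1109/88 = (-150 - 25*I*sqrt(61))*(-1/43656) - 1109/88 = (25/7276 + 25*I*sqrt(61)/43656) - 1109/88 = -2016721/160072 + 25*I*sqrt(61)/43656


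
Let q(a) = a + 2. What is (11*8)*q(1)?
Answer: 264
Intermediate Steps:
q(a) = 2 + a
(11*8)*q(1) = (11*8)*(2 + 1) = 88*3 = 264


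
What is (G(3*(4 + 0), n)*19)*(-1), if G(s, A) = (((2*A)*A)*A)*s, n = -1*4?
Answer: 29184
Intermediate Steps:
n = -4
G(s, A) = 2*s*A³ (G(s, A) = ((2*A²)*A)*s = (2*A³)*s = 2*s*A³)
(G(3*(4 + 0), n)*19)*(-1) = ((2*(3*(4 + 0))*(-4)³)*19)*(-1) = ((2*(3*4)*(-64))*19)*(-1) = ((2*12*(-64))*19)*(-1) = -1536*19*(-1) = -29184*(-1) = 29184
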